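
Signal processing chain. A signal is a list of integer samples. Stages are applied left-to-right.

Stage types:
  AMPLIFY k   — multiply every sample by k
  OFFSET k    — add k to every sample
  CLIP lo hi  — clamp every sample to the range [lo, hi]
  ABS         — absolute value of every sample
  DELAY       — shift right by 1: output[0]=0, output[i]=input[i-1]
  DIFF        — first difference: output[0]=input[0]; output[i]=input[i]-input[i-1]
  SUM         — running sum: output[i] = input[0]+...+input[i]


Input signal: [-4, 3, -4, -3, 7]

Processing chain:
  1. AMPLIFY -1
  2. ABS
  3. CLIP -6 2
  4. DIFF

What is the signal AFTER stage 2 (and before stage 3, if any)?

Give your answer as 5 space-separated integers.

Answer: 4 3 4 3 7

Derivation:
Input: [-4, 3, -4, -3, 7]
Stage 1 (AMPLIFY -1): -4*-1=4, 3*-1=-3, -4*-1=4, -3*-1=3, 7*-1=-7 -> [4, -3, 4, 3, -7]
Stage 2 (ABS): |4|=4, |-3|=3, |4|=4, |3|=3, |-7|=7 -> [4, 3, 4, 3, 7]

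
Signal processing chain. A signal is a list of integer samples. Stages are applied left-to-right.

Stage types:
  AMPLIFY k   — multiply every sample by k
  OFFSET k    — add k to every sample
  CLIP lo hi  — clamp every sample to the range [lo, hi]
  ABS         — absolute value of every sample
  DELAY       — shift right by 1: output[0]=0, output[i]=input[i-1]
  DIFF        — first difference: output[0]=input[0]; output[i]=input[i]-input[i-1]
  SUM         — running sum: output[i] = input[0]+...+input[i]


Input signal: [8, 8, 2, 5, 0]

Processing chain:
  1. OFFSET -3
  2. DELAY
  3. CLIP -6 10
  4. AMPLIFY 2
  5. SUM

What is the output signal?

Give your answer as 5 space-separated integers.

Input: [8, 8, 2, 5, 0]
Stage 1 (OFFSET -3): 8+-3=5, 8+-3=5, 2+-3=-1, 5+-3=2, 0+-3=-3 -> [5, 5, -1, 2, -3]
Stage 2 (DELAY): [0, 5, 5, -1, 2] = [0, 5, 5, -1, 2] -> [0, 5, 5, -1, 2]
Stage 3 (CLIP -6 10): clip(0,-6,10)=0, clip(5,-6,10)=5, clip(5,-6,10)=5, clip(-1,-6,10)=-1, clip(2,-6,10)=2 -> [0, 5, 5, -1, 2]
Stage 4 (AMPLIFY 2): 0*2=0, 5*2=10, 5*2=10, -1*2=-2, 2*2=4 -> [0, 10, 10, -2, 4]
Stage 5 (SUM): sum[0..0]=0, sum[0..1]=10, sum[0..2]=20, sum[0..3]=18, sum[0..4]=22 -> [0, 10, 20, 18, 22]

Answer: 0 10 20 18 22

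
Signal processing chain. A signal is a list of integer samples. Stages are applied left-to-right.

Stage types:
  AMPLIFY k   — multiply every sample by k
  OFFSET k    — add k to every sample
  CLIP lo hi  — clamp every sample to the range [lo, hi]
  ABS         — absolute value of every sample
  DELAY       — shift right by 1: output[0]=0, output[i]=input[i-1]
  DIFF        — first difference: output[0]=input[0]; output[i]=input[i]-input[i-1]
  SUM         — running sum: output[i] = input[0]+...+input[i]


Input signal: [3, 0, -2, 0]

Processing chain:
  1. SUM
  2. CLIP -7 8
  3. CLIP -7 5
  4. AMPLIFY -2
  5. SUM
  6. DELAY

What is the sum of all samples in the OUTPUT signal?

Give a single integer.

Input: [3, 0, -2, 0]
Stage 1 (SUM): sum[0..0]=3, sum[0..1]=3, sum[0..2]=1, sum[0..3]=1 -> [3, 3, 1, 1]
Stage 2 (CLIP -7 8): clip(3,-7,8)=3, clip(3,-7,8)=3, clip(1,-7,8)=1, clip(1,-7,8)=1 -> [3, 3, 1, 1]
Stage 3 (CLIP -7 5): clip(3,-7,5)=3, clip(3,-7,5)=3, clip(1,-7,5)=1, clip(1,-7,5)=1 -> [3, 3, 1, 1]
Stage 4 (AMPLIFY -2): 3*-2=-6, 3*-2=-6, 1*-2=-2, 1*-2=-2 -> [-6, -6, -2, -2]
Stage 5 (SUM): sum[0..0]=-6, sum[0..1]=-12, sum[0..2]=-14, sum[0..3]=-16 -> [-6, -12, -14, -16]
Stage 6 (DELAY): [0, -6, -12, -14] = [0, -6, -12, -14] -> [0, -6, -12, -14]
Output sum: -32

Answer: -32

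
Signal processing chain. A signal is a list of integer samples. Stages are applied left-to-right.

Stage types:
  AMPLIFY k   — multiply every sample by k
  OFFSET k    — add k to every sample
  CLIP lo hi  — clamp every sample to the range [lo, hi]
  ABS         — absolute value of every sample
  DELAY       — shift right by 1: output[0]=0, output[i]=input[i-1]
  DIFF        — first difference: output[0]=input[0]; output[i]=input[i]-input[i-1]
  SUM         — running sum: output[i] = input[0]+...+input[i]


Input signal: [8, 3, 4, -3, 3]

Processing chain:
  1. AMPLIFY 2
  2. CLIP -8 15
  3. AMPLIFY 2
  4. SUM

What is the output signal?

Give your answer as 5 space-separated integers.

Answer: 30 42 58 46 58

Derivation:
Input: [8, 3, 4, -3, 3]
Stage 1 (AMPLIFY 2): 8*2=16, 3*2=6, 4*2=8, -3*2=-6, 3*2=6 -> [16, 6, 8, -6, 6]
Stage 2 (CLIP -8 15): clip(16,-8,15)=15, clip(6,-8,15)=6, clip(8,-8,15)=8, clip(-6,-8,15)=-6, clip(6,-8,15)=6 -> [15, 6, 8, -6, 6]
Stage 3 (AMPLIFY 2): 15*2=30, 6*2=12, 8*2=16, -6*2=-12, 6*2=12 -> [30, 12, 16, -12, 12]
Stage 4 (SUM): sum[0..0]=30, sum[0..1]=42, sum[0..2]=58, sum[0..3]=46, sum[0..4]=58 -> [30, 42, 58, 46, 58]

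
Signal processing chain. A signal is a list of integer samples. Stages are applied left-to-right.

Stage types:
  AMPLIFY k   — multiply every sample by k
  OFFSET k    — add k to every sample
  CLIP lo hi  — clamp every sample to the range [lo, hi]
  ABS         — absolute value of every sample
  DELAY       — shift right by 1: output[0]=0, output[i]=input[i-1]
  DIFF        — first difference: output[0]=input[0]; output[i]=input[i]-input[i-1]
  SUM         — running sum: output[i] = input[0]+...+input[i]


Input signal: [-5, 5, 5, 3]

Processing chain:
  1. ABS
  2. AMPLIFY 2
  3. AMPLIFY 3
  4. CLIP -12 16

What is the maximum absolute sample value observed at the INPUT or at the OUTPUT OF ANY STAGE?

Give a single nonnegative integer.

Answer: 30

Derivation:
Input: [-5, 5, 5, 3] (max |s|=5)
Stage 1 (ABS): |-5|=5, |5|=5, |5|=5, |3|=3 -> [5, 5, 5, 3] (max |s|=5)
Stage 2 (AMPLIFY 2): 5*2=10, 5*2=10, 5*2=10, 3*2=6 -> [10, 10, 10, 6] (max |s|=10)
Stage 3 (AMPLIFY 3): 10*3=30, 10*3=30, 10*3=30, 6*3=18 -> [30, 30, 30, 18] (max |s|=30)
Stage 4 (CLIP -12 16): clip(30,-12,16)=16, clip(30,-12,16)=16, clip(30,-12,16)=16, clip(18,-12,16)=16 -> [16, 16, 16, 16] (max |s|=16)
Overall max amplitude: 30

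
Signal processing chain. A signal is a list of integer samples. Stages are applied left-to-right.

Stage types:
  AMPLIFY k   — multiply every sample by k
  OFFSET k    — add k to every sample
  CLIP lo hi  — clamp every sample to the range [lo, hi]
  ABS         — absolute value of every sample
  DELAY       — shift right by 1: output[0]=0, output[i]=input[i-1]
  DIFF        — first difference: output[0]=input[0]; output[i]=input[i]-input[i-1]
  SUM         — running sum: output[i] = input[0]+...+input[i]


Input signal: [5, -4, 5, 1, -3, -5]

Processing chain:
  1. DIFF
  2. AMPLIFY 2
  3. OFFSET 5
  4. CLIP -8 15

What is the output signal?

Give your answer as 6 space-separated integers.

Answer: 15 -8 15 -3 -3 1

Derivation:
Input: [5, -4, 5, 1, -3, -5]
Stage 1 (DIFF): s[0]=5, -4-5=-9, 5--4=9, 1-5=-4, -3-1=-4, -5--3=-2 -> [5, -9, 9, -4, -4, -2]
Stage 2 (AMPLIFY 2): 5*2=10, -9*2=-18, 9*2=18, -4*2=-8, -4*2=-8, -2*2=-4 -> [10, -18, 18, -8, -8, -4]
Stage 3 (OFFSET 5): 10+5=15, -18+5=-13, 18+5=23, -8+5=-3, -8+5=-3, -4+5=1 -> [15, -13, 23, -3, -3, 1]
Stage 4 (CLIP -8 15): clip(15,-8,15)=15, clip(-13,-8,15)=-8, clip(23,-8,15)=15, clip(-3,-8,15)=-3, clip(-3,-8,15)=-3, clip(1,-8,15)=1 -> [15, -8, 15, -3, -3, 1]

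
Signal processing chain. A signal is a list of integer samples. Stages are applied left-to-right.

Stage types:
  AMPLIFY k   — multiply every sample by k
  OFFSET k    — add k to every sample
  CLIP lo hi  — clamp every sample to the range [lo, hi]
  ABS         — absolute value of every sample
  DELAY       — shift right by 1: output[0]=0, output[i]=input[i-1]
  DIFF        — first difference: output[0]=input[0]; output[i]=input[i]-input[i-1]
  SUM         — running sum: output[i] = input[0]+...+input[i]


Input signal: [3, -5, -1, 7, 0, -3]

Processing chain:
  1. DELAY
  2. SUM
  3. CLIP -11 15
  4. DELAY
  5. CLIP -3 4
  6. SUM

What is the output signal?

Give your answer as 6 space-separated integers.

Answer: 0 0 3 1 -2 2

Derivation:
Input: [3, -5, -1, 7, 0, -3]
Stage 1 (DELAY): [0, 3, -5, -1, 7, 0] = [0, 3, -5, -1, 7, 0] -> [0, 3, -5, -1, 7, 0]
Stage 2 (SUM): sum[0..0]=0, sum[0..1]=3, sum[0..2]=-2, sum[0..3]=-3, sum[0..4]=4, sum[0..5]=4 -> [0, 3, -2, -3, 4, 4]
Stage 3 (CLIP -11 15): clip(0,-11,15)=0, clip(3,-11,15)=3, clip(-2,-11,15)=-2, clip(-3,-11,15)=-3, clip(4,-11,15)=4, clip(4,-11,15)=4 -> [0, 3, -2, -3, 4, 4]
Stage 4 (DELAY): [0, 0, 3, -2, -3, 4] = [0, 0, 3, -2, -3, 4] -> [0, 0, 3, -2, -3, 4]
Stage 5 (CLIP -3 4): clip(0,-3,4)=0, clip(0,-3,4)=0, clip(3,-3,4)=3, clip(-2,-3,4)=-2, clip(-3,-3,4)=-3, clip(4,-3,4)=4 -> [0, 0, 3, -2, -3, 4]
Stage 6 (SUM): sum[0..0]=0, sum[0..1]=0, sum[0..2]=3, sum[0..3]=1, sum[0..4]=-2, sum[0..5]=2 -> [0, 0, 3, 1, -2, 2]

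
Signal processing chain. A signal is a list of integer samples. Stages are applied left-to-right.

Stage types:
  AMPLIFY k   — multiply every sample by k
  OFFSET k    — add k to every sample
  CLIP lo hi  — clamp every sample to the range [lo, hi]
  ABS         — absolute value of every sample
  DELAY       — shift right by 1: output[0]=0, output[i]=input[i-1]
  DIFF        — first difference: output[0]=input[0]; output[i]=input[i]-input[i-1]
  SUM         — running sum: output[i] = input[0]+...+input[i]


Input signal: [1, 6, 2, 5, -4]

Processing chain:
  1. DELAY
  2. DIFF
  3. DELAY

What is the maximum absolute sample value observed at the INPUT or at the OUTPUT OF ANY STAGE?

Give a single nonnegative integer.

Answer: 6

Derivation:
Input: [1, 6, 2, 5, -4] (max |s|=6)
Stage 1 (DELAY): [0, 1, 6, 2, 5] = [0, 1, 6, 2, 5] -> [0, 1, 6, 2, 5] (max |s|=6)
Stage 2 (DIFF): s[0]=0, 1-0=1, 6-1=5, 2-6=-4, 5-2=3 -> [0, 1, 5, -4, 3] (max |s|=5)
Stage 3 (DELAY): [0, 0, 1, 5, -4] = [0, 0, 1, 5, -4] -> [0, 0, 1, 5, -4] (max |s|=5)
Overall max amplitude: 6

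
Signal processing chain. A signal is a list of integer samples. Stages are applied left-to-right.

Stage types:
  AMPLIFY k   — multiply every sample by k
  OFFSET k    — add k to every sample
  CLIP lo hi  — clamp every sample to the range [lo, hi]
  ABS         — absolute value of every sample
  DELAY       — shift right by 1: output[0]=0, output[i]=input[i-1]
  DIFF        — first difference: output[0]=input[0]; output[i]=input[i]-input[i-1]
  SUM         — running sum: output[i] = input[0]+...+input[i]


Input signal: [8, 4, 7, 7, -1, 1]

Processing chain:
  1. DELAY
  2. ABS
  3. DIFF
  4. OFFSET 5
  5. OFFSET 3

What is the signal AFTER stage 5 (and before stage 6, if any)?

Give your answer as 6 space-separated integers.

Input: [8, 4, 7, 7, -1, 1]
Stage 1 (DELAY): [0, 8, 4, 7, 7, -1] = [0, 8, 4, 7, 7, -1] -> [0, 8, 4, 7, 7, -1]
Stage 2 (ABS): |0|=0, |8|=8, |4|=4, |7|=7, |7|=7, |-1|=1 -> [0, 8, 4, 7, 7, 1]
Stage 3 (DIFF): s[0]=0, 8-0=8, 4-8=-4, 7-4=3, 7-7=0, 1-7=-6 -> [0, 8, -4, 3, 0, -6]
Stage 4 (OFFSET 5): 0+5=5, 8+5=13, -4+5=1, 3+5=8, 0+5=5, -6+5=-1 -> [5, 13, 1, 8, 5, -1]
Stage 5 (OFFSET 3): 5+3=8, 13+3=16, 1+3=4, 8+3=11, 5+3=8, -1+3=2 -> [8, 16, 4, 11, 8, 2]

Answer: 8 16 4 11 8 2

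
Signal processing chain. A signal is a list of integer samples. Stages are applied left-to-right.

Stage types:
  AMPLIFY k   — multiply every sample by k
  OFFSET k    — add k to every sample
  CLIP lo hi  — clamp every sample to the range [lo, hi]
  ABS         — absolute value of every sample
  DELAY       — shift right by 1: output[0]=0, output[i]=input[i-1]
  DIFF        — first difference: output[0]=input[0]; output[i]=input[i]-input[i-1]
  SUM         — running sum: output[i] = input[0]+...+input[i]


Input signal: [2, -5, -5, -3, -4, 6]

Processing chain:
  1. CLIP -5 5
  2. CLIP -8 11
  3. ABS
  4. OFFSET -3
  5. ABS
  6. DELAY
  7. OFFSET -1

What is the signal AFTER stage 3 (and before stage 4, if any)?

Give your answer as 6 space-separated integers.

Input: [2, -5, -5, -3, -4, 6]
Stage 1 (CLIP -5 5): clip(2,-5,5)=2, clip(-5,-5,5)=-5, clip(-5,-5,5)=-5, clip(-3,-5,5)=-3, clip(-4,-5,5)=-4, clip(6,-5,5)=5 -> [2, -5, -5, -3, -4, 5]
Stage 2 (CLIP -8 11): clip(2,-8,11)=2, clip(-5,-8,11)=-5, clip(-5,-8,11)=-5, clip(-3,-8,11)=-3, clip(-4,-8,11)=-4, clip(5,-8,11)=5 -> [2, -5, -5, -3, -4, 5]
Stage 3 (ABS): |2|=2, |-5|=5, |-5|=5, |-3|=3, |-4|=4, |5|=5 -> [2, 5, 5, 3, 4, 5]

Answer: 2 5 5 3 4 5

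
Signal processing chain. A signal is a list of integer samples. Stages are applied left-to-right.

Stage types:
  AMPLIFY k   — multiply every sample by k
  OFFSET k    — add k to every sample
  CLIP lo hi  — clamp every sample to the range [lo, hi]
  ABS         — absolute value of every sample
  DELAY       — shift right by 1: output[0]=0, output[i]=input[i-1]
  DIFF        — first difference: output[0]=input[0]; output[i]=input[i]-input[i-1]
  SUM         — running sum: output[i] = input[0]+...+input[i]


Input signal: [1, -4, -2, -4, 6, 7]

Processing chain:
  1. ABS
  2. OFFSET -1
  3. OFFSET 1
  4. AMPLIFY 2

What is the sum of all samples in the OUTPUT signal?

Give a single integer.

Answer: 48

Derivation:
Input: [1, -4, -2, -4, 6, 7]
Stage 1 (ABS): |1|=1, |-4|=4, |-2|=2, |-4|=4, |6|=6, |7|=7 -> [1, 4, 2, 4, 6, 7]
Stage 2 (OFFSET -1): 1+-1=0, 4+-1=3, 2+-1=1, 4+-1=3, 6+-1=5, 7+-1=6 -> [0, 3, 1, 3, 5, 6]
Stage 3 (OFFSET 1): 0+1=1, 3+1=4, 1+1=2, 3+1=4, 5+1=6, 6+1=7 -> [1, 4, 2, 4, 6, 7]
Stage 4 (AMPLIFY 2): 1*2=2, 4*2=8, 2*2=4, 4*2=8, 6*2=12, 7*2=14 -> [2, 8, 4, 8, 12, 14]
Output sum: 48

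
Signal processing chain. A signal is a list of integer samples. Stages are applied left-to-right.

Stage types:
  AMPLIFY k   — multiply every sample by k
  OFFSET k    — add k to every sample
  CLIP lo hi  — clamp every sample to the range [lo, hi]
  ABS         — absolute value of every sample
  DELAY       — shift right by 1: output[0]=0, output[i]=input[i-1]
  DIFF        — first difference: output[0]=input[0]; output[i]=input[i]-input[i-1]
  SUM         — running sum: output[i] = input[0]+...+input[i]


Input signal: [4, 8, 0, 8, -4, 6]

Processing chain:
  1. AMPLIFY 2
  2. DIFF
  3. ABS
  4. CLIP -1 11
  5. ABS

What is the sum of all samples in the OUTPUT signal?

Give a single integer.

Answer: 60

Derivation:
Input: [4, 8, 0, 8, -4, 6]
Stage 1 (AMPLIFY 2): 4*2=8, 8*2=16, 0*2=0, 8*2=16, -4*2=-8, 6*2=12 -> [8, 16, 0, 16, -8, 12]
Stage 2 (DIFF): s[0]=8, 16-8=8, 0-16=-16, 16-0=16, -8-16=-24, 12--8=20 -> [8, 8, -16, 16, -24, 20]
Stage 3 (ABS): |8|=8, |8|=8, |-16|=16, |16|=16, |-24|=24, |20|=20 -> [8, 8, 16, 16, 24, 20]
Stage 4 (CLIP -1 11): clip(8,-1,11)=8, clip(8,-1,11)=8, clip(16,-1,11)=11, clip(16,-1,11)=11, clip(24,-1,11)=11, clip(20,-1,11)=11 -> [8, 8, 11, 11, 11, 11]
Stage 5 (ABS): |8|=8, |8|=8, |11|=11, |11|=11, |11|=11, |11|=11 -> [8, 8, 11, 11, 11, 11]
Output sum: 60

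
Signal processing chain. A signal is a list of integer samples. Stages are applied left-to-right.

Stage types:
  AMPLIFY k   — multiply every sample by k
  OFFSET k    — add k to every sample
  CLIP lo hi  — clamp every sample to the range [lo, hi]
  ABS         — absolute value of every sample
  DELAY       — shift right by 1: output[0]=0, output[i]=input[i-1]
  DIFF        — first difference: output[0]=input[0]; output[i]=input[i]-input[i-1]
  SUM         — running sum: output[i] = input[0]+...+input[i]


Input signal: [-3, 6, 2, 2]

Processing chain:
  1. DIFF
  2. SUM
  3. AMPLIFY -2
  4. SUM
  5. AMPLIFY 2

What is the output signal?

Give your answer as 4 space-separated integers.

Input: [-3, 6, 2, 2]
Stage 1 (DIFF): s[0]=-3, 6--3=9, 2-6=-4, 2-2=0 -> [-3, 9, -4, 0]
Stage 2 (SUM): sum[0..0]=-3, sum[0..1]=6, sum[0..2]=2, sum[0..3]=2 -> [-3, 6, 2, 2]
Stage 3 (AMPLIFY -2): -3*-2=6, 6*-2=-12, 2*-2=-4, 2*-2=-4 -> [6, -12, -4, -4]
Stage 4 (SUM): sum[0..0]=6, sum[0..1]=-6, sum[0..2]=-10, sum[0..3]=-14 -> [6, -6, -10, -14]
Stage 5 (AMPLIFY 2): 6*2=12, -6*2=-12, -10*2=-20, -14*2=-28 -> [12, -12, -20, -28]

Answer: 12 -12 -20 -28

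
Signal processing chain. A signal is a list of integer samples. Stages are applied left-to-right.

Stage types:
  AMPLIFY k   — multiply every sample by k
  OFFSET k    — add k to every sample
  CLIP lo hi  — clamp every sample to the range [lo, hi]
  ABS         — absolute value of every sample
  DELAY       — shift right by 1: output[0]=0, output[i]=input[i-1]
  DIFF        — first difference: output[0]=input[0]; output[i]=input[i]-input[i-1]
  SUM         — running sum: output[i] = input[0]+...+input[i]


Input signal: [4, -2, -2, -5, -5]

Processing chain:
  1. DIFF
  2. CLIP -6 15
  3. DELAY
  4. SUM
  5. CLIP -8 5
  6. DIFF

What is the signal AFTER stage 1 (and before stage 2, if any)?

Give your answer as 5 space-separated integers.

Input: [4, -2, -2, -5, -5]
Stage 1 (DIFF): s[0]=4, -2-4=-6, -2--2=0, -5--2=-3, -5--5=0 -> [4, -6, 0, -3, 0]

Answer: 4 -6 0 -3 0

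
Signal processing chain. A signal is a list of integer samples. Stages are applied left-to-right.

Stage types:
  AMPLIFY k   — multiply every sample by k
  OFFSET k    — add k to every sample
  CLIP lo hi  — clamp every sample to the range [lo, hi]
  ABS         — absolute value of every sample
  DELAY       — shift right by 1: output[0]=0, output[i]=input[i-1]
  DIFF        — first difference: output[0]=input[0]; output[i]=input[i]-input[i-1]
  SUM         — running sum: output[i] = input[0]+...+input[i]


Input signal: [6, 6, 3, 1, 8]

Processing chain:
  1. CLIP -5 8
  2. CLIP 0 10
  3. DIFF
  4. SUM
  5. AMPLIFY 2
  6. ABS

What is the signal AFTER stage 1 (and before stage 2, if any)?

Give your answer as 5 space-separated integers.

Answer: 6 6 3 1 8

Derivation:
Input: [6, 6, 3, 1, 8]
Stage 1 (CLIP -5 8): clip(6,-5,8)=6, clip(6,-5,8)=6, clip(3,-5,8)=3, clip(1,-5,8)=1, clip(8,-5,8)=8 -> [6, 6, 3, 1, 8]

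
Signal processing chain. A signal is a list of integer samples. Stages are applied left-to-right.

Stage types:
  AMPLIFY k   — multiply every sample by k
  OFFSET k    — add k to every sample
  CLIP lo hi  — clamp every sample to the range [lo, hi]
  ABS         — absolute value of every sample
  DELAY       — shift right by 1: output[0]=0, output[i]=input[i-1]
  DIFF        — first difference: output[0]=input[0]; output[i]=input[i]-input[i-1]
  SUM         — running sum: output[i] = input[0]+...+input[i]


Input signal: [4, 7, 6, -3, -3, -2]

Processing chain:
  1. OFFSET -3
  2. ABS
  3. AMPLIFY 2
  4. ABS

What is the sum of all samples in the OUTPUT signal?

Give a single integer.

Answer: 50

Derivation:
Input: [4, 7, 6, -3, -3, -2]
Stage 1 (OFFSET -3): 4+-3=1, 7+-3=4, 6+-3=3, -3+-3=-6, -3+-3=-6, -2+-3=-5 -> [1, 4, 3, -6, -6, -5]
Stage 2 (ABS): |1|=1, |4|=4, |3|=3, |-6|=6, |-6|=6, |-5|=5 -> [1, 4, 3, 6, 6, 5]
Stage 3 (AMPLIFY 2): 1*2=2, 4*2=8, 3*2=6, 6*2=12, 6*2=12, 5*2=10 -> [2, 8, 6, 12, 12, 10]
Stage 4 (ABS): |2|=2, |8|=8, |6|=6, |12|=12, |12|=12, |10|=10 -> [2, 8, 6, 12, 12, 10]
Output sum: 50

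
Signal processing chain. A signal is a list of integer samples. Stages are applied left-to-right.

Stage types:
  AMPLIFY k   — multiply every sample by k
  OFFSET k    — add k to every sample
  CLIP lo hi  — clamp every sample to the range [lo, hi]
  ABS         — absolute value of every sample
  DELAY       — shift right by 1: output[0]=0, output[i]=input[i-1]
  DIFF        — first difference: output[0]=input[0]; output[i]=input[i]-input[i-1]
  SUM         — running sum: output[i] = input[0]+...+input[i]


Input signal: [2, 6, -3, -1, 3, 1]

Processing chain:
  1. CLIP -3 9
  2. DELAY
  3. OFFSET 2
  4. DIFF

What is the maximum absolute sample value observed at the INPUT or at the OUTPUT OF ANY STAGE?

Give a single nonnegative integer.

Input: [2, 6, -3, -1, 3, 1] (max |s|=6)
Stage 1 (CLIP -3 9): clip(2,-3,9)=2, clip(6,-3,9)=6, clip(-3,-3,9)=-3, clip(-1,-3,9)=-1, clip(3,-3,9)=3, clip(1,-3,9)=1 -> [2, 6, -3, -1, 3, 1] (max |s|=6)
Stage 2 (DELAY): [0, 2, 6, -3, -1, 3] = [0, 2, 6, -3, -1, 3] -> [0, 2, 6, -3, -1, 3] (max |s|=6)
Stage 3 (OFFSET 2): 0+2=2, 2+2=4, 6+2=8, -3+2=-1, -1+2=1, 3+2=5 -> [2, 4, 8, -1, 1, 5] (max |s|=8)
Stage 4 (DIFF): s[0]=2, 4-2=2, 8-4=4, -1-8=-9, 1--1=2, 5-1=4 -> [2, 2, 4, -9, 2, 4] (max |s|=9)
Overall max amplitude: 9

Answer: 9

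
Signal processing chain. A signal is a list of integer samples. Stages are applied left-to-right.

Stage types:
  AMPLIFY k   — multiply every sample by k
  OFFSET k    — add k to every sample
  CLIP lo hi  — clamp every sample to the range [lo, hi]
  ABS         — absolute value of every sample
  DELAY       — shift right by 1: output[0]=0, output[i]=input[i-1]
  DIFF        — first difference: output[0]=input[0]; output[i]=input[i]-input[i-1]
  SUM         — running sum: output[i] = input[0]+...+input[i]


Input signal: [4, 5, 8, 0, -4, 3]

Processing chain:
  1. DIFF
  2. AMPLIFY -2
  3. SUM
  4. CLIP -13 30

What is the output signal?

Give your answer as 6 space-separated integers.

Input: [4, 5, 8, 0, -4, 3]
Stage 1 (DIFF): s[0]=4, 5-4=1, 8-5=3, 0-8=-8, -4-0=-4, 3--4=7 -> [4, 1, 3, -8, -4, 7]
Stage 2 (AMPLIFY -2): 4*-2=-8, 1*-2=-2, 3*-2=-6, -8*-2=16, -4*-2=8, 7*-2=-14 -> [-8, -2, -6, 16, 8, -14]
Stage 3 (SUM): sum[0..0]=-8, sum[0..1]=-10, sum[0..2]=-16, sum[0..3]=0, sum[0..4]=8, sum[0..5]=-6 -> [-8, -10, -16, 0, 8, -6]
Stage 4 (CLIP -13 30): clip(-8,-13,30)=-8, clip(-10,-13,30)=-10, clip(-16,-13,30)=-13, clip(0,-13,30)=0, clip(8,-13,30)=8, clip(-6,-13,30)=-6 -> [-8, -10, -13, 0, 8, -6]

Answer: -8 -10 -13 0 8 -6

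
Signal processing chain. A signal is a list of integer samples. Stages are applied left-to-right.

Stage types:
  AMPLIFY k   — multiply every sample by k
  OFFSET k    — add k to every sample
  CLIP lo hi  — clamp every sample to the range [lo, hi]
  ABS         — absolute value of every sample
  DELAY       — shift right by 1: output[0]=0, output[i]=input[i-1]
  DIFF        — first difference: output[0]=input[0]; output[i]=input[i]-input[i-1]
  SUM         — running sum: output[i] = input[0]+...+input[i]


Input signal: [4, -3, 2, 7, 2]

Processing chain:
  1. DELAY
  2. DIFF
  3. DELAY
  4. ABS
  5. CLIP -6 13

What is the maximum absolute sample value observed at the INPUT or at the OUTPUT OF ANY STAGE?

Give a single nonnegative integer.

Answer: 7

Derivation:
Input: [4, -3, 2, 7, 2] (max |s|=7)
Stage 1 (DELAY): [0, 4, -3, 2, 7] = [0, 4, -3, 2, 7] -> [0, 4, -3, 2, 7] (max |s|=7)
Stage 2 (DIFF): s[0]=0, 4-0=4, -3-4=-7, 2--3=5, 7-2=5 -> [0, 4, -7, 5, 5] (max |s|=7)
Stage 3 (DELAY): [0, 0, 4, -7, 5] = [0, 0, 4, -7, 5] -> [0, 0, 4, -7, 5] (max |s|=7)
Stage 4 (ABS): |0|=0, |0|=0, |4|=4, |-7|=7, |5|=5 -> [0, 0, 4, 7, 5] (max |s|=7)
Stage 5 (CLIP -6 13): clip(0,-6,13)=0, clip(0,-6,13)=0, clip(4,-6,13)=4, clip(7,-6,13)=7, clip(5,-6,13)=5 -> [0, 0, 4, 7, 5] (max |s|=7)
Overall max amplitude: 7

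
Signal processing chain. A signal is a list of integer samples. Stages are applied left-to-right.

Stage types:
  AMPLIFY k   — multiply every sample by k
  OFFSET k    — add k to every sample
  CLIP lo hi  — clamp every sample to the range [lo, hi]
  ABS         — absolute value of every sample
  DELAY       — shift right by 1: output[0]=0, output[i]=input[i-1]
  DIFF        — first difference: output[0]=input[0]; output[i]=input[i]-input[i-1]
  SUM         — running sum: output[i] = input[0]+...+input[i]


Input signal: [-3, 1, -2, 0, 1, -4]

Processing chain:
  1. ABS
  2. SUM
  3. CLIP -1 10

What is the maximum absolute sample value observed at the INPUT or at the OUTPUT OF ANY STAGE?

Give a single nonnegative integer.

Answer: 11

Derivation:
Input: [-3, 1, -2, 0, 1, -4] (max |s|=4)
Stage 1 (ABS): |-3|=3, |1|=1, |-2|=2, |0|=0, |1|=1, |-4|=4 -> [3, 1, 2, 0, 1, 4] (max |s|=4)
Stage 2 (SUM): sum[0..0]=3, sum[0..1]=4, sum[0..2]=6, sum[0..3]=6, sum[0..4]=7, sum[0..5]=11 -> [3, 4, 6, 6, 7, 11] (max |s|=11)
Stage 3 (CLIP -1 10): clip(3,-1,10)=3, clip(4,-1,10)=4, clip(6,-1,10)=6, clip(6,-1,10)=6, clip(7,-1,10)=7, clip(11,-1,10)=10 -> [3, 4, 6, 6, 7, 10] (max |s|=10)
Overall max amplitude: 11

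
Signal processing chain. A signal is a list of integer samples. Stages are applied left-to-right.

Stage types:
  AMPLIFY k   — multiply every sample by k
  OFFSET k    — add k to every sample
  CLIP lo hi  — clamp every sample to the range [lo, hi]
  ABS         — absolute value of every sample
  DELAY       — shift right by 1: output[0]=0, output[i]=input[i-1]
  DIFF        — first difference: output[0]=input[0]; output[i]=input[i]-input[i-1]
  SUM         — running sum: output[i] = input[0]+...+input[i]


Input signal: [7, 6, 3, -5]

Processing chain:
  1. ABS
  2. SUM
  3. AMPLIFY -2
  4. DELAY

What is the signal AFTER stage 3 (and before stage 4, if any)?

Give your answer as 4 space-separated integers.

Answer: -14 -26 -32 -42

Derivation:
Input: [7, 6, 3, -5]
Stage 1 (ABS): |7|=7, |6|=6, |3|=3, |-5|=5 -> [7, 6, 3, 5]
Stage 2 (SUM): sum[0..0]=7, sum[0..1]=13, sum[0..2]=16, sum[0..3]=21 -> [7, 13, 16, 21]
Stage 3 (AMPLIFY -2): 7*-2=-14, 13*-2=-26, 16*-2=-32, 21*-2=-42 -> [-14, -26, -32, -42]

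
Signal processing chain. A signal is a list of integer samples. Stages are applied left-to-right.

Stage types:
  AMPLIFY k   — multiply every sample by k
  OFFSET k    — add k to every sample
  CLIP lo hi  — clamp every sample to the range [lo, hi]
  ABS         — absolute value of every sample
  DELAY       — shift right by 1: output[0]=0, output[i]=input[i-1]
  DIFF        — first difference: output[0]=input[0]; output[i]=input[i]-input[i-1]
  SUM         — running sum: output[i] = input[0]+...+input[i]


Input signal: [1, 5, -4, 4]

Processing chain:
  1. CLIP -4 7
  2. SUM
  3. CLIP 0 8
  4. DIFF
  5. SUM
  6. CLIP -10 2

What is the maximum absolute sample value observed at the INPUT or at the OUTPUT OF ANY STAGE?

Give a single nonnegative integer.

Input: [1, 5, -4, 4] (max |s|=5)
Stage 1 (CLIP -4 7): clip(1,-4,7)=1, clip(5,-4,7)=5, clip(-4,-4,7)=-4, clip(4,-4,7)=4 -> [1, 5, -4, 4] (max |s|=5)
Stage 2 (SUM): sum[0..0]=1, sum[0..1]=6, sum[0..2]=2, sum[0..3]=6 -> [1, 6, 2, 6] (max |s|=6)
Stage 3 (CLIP 0 8): clip(1,0,8)=1, clip(6,0,8)=6, clip(2,0,8)=2, clip(6,0,8)=6 -> [1, 6, 2, 6] (max |s|=6)
Stage 4 (DIFF): s[0]=1, 6-1=5, 2-6=-4, 6-2=4 -> [1, 5, -4, 4] (max |s|=5)
Stage 5 (SUM): sum[0..0]=1, sum[0..1]=6, sum[0..2]=2, sum[0..3]=6 -> [1, 6, 2, 6] (max |s|=6)
Stage 6 (CLIP -10 2): clip(1,-10,2)=1, clip(6,-10,2)=2, clip(2,-10,2)=2, clip(6,-10,2)=2 -> [1, 2, 2, 2] (max |s|=2)
Overall max amplitude: 6

Answer: 6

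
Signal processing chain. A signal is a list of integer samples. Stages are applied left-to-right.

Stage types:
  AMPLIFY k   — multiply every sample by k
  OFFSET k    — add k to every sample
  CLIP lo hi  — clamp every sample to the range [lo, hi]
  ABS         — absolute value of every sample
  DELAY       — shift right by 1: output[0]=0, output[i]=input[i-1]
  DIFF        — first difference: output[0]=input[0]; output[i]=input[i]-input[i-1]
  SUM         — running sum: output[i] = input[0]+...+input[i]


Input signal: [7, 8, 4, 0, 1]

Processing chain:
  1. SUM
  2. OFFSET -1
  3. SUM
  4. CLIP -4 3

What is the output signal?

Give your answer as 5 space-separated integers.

Answer: 3 3 3 3 3

Derivation:
Input: [7, 8, 4, 0, 1]
Stage 1 (SUM): sum[0..0]=7, sum[0..1]=15, sum[0..2]=19, sum[0..3]=19, sum[0..4]=20 -> [7, 15, 19, 19, 20]
Stage 2 (OFFSET -1): 7+-1=6, 15+-1=14, 19+-1=18, 19+-1=18, 20+-1=19 -> [6, 14, 18, 18, 19]
Stage 3 (SUM): sum[0..0]=6, sum[0..1]=20, sum[0..2]=38, sum[0..3]=56, sum[0..4]=75 -> [6, 20, 38, 56, 75]
Stage 4 (CLIP -4 3): clip(6,-4,3)=3, clip(20,-4,3)=3, clip(38,-4,3)=3, clip(56,-4,3)=3, clip(75,-4,3)=3 -> [3, 3, 3, 3, 3]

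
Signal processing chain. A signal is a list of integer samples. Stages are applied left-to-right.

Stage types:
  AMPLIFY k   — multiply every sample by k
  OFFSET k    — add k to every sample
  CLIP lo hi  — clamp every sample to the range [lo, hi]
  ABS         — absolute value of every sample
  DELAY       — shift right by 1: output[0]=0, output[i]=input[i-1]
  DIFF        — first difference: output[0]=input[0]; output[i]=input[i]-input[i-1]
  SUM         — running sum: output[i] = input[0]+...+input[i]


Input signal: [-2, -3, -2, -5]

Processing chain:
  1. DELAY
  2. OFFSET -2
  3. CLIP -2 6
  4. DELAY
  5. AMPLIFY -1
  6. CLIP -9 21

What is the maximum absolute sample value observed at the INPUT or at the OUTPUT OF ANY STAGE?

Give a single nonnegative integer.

Answer: 5

Derivation:
Input: [-2, -3, -2, -5] (max |s|=5)
Stage 1 (DELAY): [0, -2, -3, -2] = [0, -2, -3, -2] -> [0, -2, -3, -2] (max |s|=3)
Stage 2 (OFFSET -2): 0+-2=-2, -2+-2=-4, -3+-2=-5, -2+-2=-4 -> [-2, -4, -5, -4] (max |s|=5)
Stage 3 (CLIP -2 6): clip(-2,-2,6)=-2, clip(-4,-2,6)=-2, clip(-5,-2,6)=-2, clip(-4,-2,6)=-2 -> [-2, -2, -2, -2] (max |s|=2)
Stage 4 (DELAY): [0, -2, -2, -2] = [0, -2, -2, -2] -> [0, -2, -2, -2] (max |s|=2)
Stage 5 (AMPLIFY -1): 0*-1=0, -2*-1=2, -2*-1=2, -2*-1=2 -> [0, 2, 2, 2] (max |s|=2)
Stage 6 (CLIP -9 21): clip(0,-9,21)=0, clip(2,-9,21)=2, clip(2,-9,21)=2, clip(2,-9,21)=2 -> [0, 2, 2, 2] (max |s|=2)
Overall max amplitude: 5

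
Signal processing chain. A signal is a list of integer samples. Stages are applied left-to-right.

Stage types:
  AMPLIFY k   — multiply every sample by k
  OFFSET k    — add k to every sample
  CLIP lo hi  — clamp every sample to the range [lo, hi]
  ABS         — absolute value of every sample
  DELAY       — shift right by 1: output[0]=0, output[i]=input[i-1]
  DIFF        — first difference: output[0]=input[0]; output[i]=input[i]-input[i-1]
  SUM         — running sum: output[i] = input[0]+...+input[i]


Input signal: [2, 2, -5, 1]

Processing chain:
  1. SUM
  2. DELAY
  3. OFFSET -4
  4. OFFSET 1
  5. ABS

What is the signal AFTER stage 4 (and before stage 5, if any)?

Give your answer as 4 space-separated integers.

Input: [2, 2, -5, 1]
Stage 1 (SUM): sum[0..0]=2, sum[0..1]=4, sum[0..2]=-1, sum[0..3]=0 -> [2, 4, -1, 0]
Stage 2 (DELAY): [0, 2, 4, -1] = [0, 2, 4, -1] -> [0, 2, 4, -1]
Stage 3 (OFFSET -4): 0+-4=-4, 2+-4=-2, 4+-4=0, -1+-4=-5 -> [-4, -2, 0, -5]
Stage 4 (OFFSET 1): -4+1=-3, -2+1=-1, 0+1=1, -5+1=-4 -> [-3, -1, 1, -4]

Answer: -3 -1 1 -4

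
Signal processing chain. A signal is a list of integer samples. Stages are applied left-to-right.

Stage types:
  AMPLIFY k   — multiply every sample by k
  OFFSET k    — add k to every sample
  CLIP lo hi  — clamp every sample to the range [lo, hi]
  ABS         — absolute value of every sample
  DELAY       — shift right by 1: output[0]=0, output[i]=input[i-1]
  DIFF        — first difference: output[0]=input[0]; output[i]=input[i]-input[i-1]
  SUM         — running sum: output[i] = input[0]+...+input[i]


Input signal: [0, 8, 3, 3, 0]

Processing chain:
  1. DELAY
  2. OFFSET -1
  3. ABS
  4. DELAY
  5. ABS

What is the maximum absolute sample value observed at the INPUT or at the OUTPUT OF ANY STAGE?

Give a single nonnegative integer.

Input: [0, 8, 3, 3, 0] (max |s|=8)
Stage 1 (DELAY): [0, 0, 8, 3, 3] = [0, 0, 8, 3, 3] -> [0, 0, 8, 3, 3] (max |s|=8)
Stage 2 (OFFSET -1): 0+-1=-1, 0+-1=-1, 8+-1=7, 3+-1=2, 3+-1=2 -> [-1, -1, 7, 2, 2] (max |s|=7)
Stage 3 (ABS): |-1|=1, |-1|=1, |7|=7, |2|=2, |2|=2 -> [1, 1, 7, 2, 2] (max |s|=7)
Stage 4 (DELAY): [0, 1, 1, 7, 2] = [0, 1, 1, 7, 2] -> [0, 1, 1, 7, 2] (max |s|=7)
Stage 5 (ABS): |0|=0, |1|=1, |1|=1, |7|=7, |2|=2 -> [0, 1, 1, 7, 2] (max |s|=7)
Overall max amplitude: 8

Answer: 8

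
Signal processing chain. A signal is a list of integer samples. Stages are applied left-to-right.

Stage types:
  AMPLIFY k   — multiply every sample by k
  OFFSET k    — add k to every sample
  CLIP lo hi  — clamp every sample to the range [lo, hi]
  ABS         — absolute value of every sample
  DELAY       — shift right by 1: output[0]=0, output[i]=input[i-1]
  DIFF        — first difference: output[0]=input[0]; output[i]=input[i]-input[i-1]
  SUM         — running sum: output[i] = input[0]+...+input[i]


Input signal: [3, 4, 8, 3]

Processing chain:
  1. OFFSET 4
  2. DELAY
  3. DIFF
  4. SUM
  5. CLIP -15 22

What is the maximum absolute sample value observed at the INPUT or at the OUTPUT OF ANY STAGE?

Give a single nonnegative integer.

Input: [3, 4, 8, 3] (max |s|=8)
Stage 1 (OFFSET 4): 3+4=7, 4+4=8, 8+4=12, 3+4=7 -> [7, 8, 12, 7] (max |s|=12)
Stage 2 (DELAY): [0, 7, 8, 12] = [0, 7, 8, 12] -> [0, 7, 8, 12] (max |s|=12)
Stage 3 (DIFF): s[0]=0, 7-0=7, 8-7=1, 12-8=4 -> [0, 7, 1, 4] (max |s|=7)
Stage 4 (SUM): sum[0..0]=0, sum[0..1]=7, sum[0..2]=8, sum[0..3]=12 -> [0, 7, 8, 12] (max |s|=12)
Stage 5 (CLIP -15 22): clip(0,-15,22)=0, clip(7,-15,22)=7, clip(8,-15,22)=8, clip(12,-15,22)=12 -> [0, 7, 8, 12] (max |s|=12)
Overall max amplitude: 12

Answer: 12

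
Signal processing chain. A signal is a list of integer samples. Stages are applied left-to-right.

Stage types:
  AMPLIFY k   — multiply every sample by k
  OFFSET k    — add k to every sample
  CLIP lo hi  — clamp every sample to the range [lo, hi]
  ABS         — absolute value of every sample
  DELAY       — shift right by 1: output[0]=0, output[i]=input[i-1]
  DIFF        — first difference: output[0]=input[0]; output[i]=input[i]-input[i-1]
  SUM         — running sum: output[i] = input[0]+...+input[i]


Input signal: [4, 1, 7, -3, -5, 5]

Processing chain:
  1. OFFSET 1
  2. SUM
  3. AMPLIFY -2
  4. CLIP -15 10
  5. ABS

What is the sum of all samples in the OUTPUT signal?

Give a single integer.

Answer: 84

Derivation:
Input: [4, 1, 7, -3, -5, 5]
Stage 1 (OFFSET 1): 4+1=5, 1+1=2, 7+1=8, -3+1=-2, -5+1=-4, 5+1=6 -> [5, 2, 8, -2, -4, 6]
Stage 2 (SUM): sum[0..0]=5, sum[0..1]=7, sum[0..2]=15, sum[0..3]=13, sum[0..4]=9, sum[0..5]=15 -> [5, 7, 15, 13, 9, 15]
Stage 3 (AMPLIFY -2): 5*-2=-10, 7*-2=-14, 15*-2=-30, 13*-2=-26, 9*-2=-18, 15*-2=-30 -> [-10, -14, -30, -26, -18, -30]
Stage 4 (CLIP -15 10): clip(-10,-15,10)=-10, clip(-14,-15,10)=-14, clip(-30,-15,10)=-15, clip(-26,-15,10)=-15, clip(-18,-15,10)=-15, clip(-30,-15,10)=-15 -> [-10, -14, -15, -15, -15, -15]
Stage 5 (ABS): |-10|=10, |-14|=14, |-15|=15, |-15|=15, |-15|=15, |-15|=15 -> [10, 14, 15, 15, 15, 15]
Output sum: 84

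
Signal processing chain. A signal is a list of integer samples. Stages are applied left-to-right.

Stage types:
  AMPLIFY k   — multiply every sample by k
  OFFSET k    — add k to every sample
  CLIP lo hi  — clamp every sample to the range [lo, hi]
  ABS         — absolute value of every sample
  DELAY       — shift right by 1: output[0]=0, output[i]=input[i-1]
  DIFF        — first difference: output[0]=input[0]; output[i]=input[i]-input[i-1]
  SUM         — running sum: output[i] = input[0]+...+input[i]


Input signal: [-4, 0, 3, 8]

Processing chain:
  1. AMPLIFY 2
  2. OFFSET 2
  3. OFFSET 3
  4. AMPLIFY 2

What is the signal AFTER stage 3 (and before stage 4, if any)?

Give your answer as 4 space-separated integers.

Input: [-4, 0, 3, 8]
Stage 1 (AMPLIFY 2): -4*2=-8, 0*2=0, 3*2=6, 8*2=16 -> [-8, 0, 6, 16]
Stage 2 (OFFSET 2): -8+2=-6, 0+2=2, 6+2=8, 16+2=18 -> [-6, 2, 8, 18]
Stage 3 (OFFSET 3): -6+3=-3, 2+3=5, 8+3=11, 18+3=21 -> [-3, 5, 11, 21]

Answer: -3 5 11 21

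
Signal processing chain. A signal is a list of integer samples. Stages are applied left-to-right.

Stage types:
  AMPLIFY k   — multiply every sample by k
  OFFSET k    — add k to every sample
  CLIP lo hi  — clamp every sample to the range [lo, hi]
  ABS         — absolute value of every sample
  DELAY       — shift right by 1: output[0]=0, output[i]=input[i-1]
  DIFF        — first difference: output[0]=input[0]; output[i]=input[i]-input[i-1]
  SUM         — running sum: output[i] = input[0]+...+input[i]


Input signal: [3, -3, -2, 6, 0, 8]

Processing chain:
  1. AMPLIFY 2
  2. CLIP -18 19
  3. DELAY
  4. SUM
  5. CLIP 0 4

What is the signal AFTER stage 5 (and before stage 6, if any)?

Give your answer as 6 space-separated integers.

Answer: 0 4 0 0 4 4

Derivation:
Input: [3, -3, -2, 6, 0, 8]
Stage 1 (AMPLIFY 2): 3*2=6, -3*2=-6, -2*2=-4, 6*2=12, 0*2=0, 8*2=16 -> [6, -6, -4, 12, 0, 16]
Stage 2 (CLIP -18 19): clip(6,-18,19)=6, clip(-6,-18,19)=-6, clip(-4,-18,19)=-4, clip(12,-18,19)=12, clip(0,-18,19)=0, clip(16,-18,19)=16 -> [6, -6, -4, 12, 0, 16]
Stage 3 (DELAY): [0, 6, -6, -4, 12, 0] = [0, 6, -6, -4, 12, 0] -> [0, 6, -6, -4, 12, 0]
Stage 4 (SUM): sum[0..0]=0, sum[0..1]=6, sum[0..2]=0, sum[0..3]=-4, sum[0..4]=8, sum[0..5]=8 -> [0, 6, 0, -4, 8, 8]
Stage 5 (CLIP 0 4): clip(0,0,4)=0, clip(6,0,4)=4, clip(0,0,4)=0, clip(-4,0,4)=0, clip(8,0,4)=4, clip(8,0,4)=4 -> [0, 4, 0, 0, 4, 4]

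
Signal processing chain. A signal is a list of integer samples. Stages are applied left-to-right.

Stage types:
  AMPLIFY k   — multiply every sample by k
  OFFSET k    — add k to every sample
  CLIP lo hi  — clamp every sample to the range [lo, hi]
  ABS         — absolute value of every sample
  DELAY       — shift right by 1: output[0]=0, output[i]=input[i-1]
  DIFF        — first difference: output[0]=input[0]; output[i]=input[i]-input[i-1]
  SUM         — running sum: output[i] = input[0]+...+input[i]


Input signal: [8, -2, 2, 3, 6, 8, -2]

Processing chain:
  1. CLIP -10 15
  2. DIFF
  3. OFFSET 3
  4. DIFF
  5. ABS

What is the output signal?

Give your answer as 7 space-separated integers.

Input: [8, -2, 2, 3, 6, 8, -2]
Stage 1 (CLIP -10 15): clip(8,-10,15)=8, clip(-2,-10,15)=-2, clip(2,-10,15)=2, clip(3,-10,15)=3, clip(6,-10,15)=6, clip(8,-10,15)=8, clip(-2,-10,15)=-2 -> [8, -2, 2, 3, 6, 8, -2]
Stage 2 (DIFF): s[0]=8, -2-8=-10, 2--2=4, 3-2=1, 6-3=3, 8-6=2, -2-8=-10 -> [8, -10, 4, 1, 3, 2, -10]
Stage 3 (OFFSET 3): 8+3=11, -10+3=-7, 4+3=7, 1+3=4, 3+3=6, 2+3=5, -10+3=-7 -> [11, -7, 7, 4, 6, 5, -7]
Stage 4 (DIFF): s[0]=11, -7-11=-18, 7--7=14, 4-7=-3, 6-4=2, 5-6=-1, -7-5=-12 -> [11, -18, 14, -3, 2, -1, -12]
Stage 5 (ABS): |11|=11, |-18|=18, |14|=14, |-3|=3, |2|=2, |-1|=1, |-12|=12 -> [11, 18, 14, 3, 2, 1, 12]

Answer: 11 18 14 3 2 1 12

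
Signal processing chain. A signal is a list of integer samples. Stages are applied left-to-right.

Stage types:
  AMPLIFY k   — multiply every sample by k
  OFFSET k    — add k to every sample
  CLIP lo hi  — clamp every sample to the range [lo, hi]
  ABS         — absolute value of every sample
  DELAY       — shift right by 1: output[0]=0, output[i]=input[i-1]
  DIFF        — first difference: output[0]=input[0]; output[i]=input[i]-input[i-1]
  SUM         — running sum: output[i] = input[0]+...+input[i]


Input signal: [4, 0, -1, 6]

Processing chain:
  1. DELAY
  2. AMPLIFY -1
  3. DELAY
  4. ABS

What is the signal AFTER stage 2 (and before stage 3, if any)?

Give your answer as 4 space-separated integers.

Answer: 0 -4 0 1

Derivation:
Input: [4, 0, -1, 6]
Stage 1 (DELAY): [0, 4, 0, -1] = [0, 4, 0, -1] -> [0, 4, 0, -1]
Stage 2 (AMPLIFY -1): 0*-1=0, 4*-1=-4, 0*-1=0, -1*-1=1 -> [0, -4, 0, 1]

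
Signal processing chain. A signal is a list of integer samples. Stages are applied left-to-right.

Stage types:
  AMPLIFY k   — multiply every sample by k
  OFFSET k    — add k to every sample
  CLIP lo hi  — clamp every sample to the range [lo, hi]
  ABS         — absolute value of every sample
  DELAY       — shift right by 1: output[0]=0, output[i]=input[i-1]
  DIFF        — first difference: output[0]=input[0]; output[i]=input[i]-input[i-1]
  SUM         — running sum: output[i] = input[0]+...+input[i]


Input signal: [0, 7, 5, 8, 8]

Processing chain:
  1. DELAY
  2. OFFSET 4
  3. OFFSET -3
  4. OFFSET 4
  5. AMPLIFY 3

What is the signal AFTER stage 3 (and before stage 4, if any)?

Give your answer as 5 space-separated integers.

Input: [0, 7, 5, 8, 8]
Stage 1 (DELAY): [0, 0, 7, 5, 8] = [0, 0, 7, 5, 8] -> [0, 0, 7, 5, 8]
Stage 2 (OFFSET 4): 0+4=4, 0+4=4, 7+4=11, 5+4=9, 8+4=12 -> [4, 4, 11, 9, 12]
Stage 3 (OFFSET -3): 4+-3=1, 4+-3=1, 11+-3=8, 9+-3=6, 12+-3=9 -> [1, 1, 8, 6, 9]

Answer: 1 1 8 6 9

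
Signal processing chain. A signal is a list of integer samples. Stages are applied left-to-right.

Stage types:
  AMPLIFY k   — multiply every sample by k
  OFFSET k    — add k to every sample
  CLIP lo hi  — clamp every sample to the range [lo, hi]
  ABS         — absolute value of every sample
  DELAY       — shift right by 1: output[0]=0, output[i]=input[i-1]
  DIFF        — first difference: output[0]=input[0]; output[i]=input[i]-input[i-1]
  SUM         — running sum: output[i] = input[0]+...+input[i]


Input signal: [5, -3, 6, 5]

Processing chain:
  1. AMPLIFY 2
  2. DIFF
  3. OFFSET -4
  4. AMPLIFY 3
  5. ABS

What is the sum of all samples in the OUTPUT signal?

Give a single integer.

Input: [5, -3, 6, 5]
Stage 1 (AMPLIFY 2): 5*2=10, -3*2=-6, 6*2=12, 5*2=10 -> [10, -6, 12, 10]
Stage 2 (DIFF): s[0]=10, -6-10=-16, 12--6=18, 10-12=-2 -> [10, -16, 18, -2]
Stage 3 (OFFSET -4): 10+-4=6, -16+-4=-20, 18+-4=14, -2+-4=-6 -> [6, -20, 14, -6]
Stage 4 (AMPLIFY 3): 6*3=18, -20*3=-60, 14*3=42, -6*3=-18 -> [18, -60, 42, -18]
Stage 5 (ABS): |18|=18, |-60|=60, |42|=42, |-18|=18 -> [18, 60, 42, 18]
Output sum: 138

Answer: 138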